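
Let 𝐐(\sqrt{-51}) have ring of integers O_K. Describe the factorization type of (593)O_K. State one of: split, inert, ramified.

inert

-51 mod 4 = 1, hence disc K = -51 and O_K = ℤ[(1+√-51)/2].
Since gcd(593, -51) = 1 the prime 593 does not ramify.
Legendre symbol by Euler's criterion: (-51/593) ≡ (-51)^296 ≡ 592 (mod 593), i.e. (-51/593) = -1.
d is a non-residue mod p, hence 593 remains inert in O_K.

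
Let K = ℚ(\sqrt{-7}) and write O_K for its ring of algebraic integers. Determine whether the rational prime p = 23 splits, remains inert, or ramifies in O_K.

-7 mod 4 = 1, hence disc K = -7 and O_K = ℤ[(1+√-7)/2].
23 ∤ -7, so 23 is unramified.
Compute (-7/23) via Euler: 16^((23-1)/2) mod 23 = 1, so (-7/23) = 1.
(-7/23) = 1, so 23 splits.

23 splits in O_K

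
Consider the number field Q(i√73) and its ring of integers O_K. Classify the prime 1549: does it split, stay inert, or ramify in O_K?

1549 splits in O_K

Since -73 ≢ 1 mod 4, the ring of integers is ℤ[√-73] with discriminant 4·(-73) = -292.
1549 ∤ -292, so 1549 is unramified.
Legendre symbol by Euler's criterion: (-73/1549) ≡ (-73)^774 ≡ 1 (mod 1549), i.e. (-73/1549) = 1.
d is a quadratic residue mod p, hence 1549 splits in O_K.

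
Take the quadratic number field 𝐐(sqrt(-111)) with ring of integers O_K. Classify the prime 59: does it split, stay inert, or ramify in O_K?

d = -111 ≡ 1 (mod 4), so O_K = ℤ[(1+√-111)/2] and disc(K) = d = -111.
disc(K) = -111 is not divisible by 59; 59 is unramified.
Legendre symbol by Euler's criterion: (-111/59) ≡ (-111)^29 ≡ 1 (mod 59), i.e. (-111/59) = 1.
Legendre symbol 1 ⇒ 59 is split.

split — (59) = 𝔭₁𝔭₂ with 𝔭₁ ≠ 𝔭₂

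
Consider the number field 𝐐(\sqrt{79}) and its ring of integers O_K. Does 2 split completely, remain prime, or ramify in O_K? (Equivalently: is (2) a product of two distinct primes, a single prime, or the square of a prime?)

2 is ramified

d = 79 ≡ 3 (mod 4), so O_K = ℤ[√79] and disc(K) = 4d = 316.
disc(K) = 316 = 2·158, so p = 2 is ramified.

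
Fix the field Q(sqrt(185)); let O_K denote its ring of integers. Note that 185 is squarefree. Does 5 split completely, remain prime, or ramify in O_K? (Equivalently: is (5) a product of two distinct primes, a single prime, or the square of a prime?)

ramified

185 mod 4 = 1, hence disc K = 185 and O_K = ℤ[(1+√185)/2].
5 divides disc(K) = 185, so 5 ramifies.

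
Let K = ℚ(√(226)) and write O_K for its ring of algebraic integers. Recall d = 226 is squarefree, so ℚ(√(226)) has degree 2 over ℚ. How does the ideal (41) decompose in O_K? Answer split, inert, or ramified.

Since 226 ≢ 1 mod 4, the ring of integers is ℤ[√226] with discriminant 4·226 = 904.
Since gcd(41, 904) = 1 the prime 41 does not ramify.
Legendre symbol by Euler's criterion: (226/41) ≡ 226^20 ≡ 1 (mod 41), i.e. (226/41) = 1.
(226/41) = 1, so 41 splits.

split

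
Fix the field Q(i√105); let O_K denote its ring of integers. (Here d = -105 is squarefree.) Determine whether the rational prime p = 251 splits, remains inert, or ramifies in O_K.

-105 mod 4 = 3, hence disc K = 4·(-105) = -420 and O_K = ℤ[√-105].
disc(K) = -420 is not divisible by 251; 251 is unramified.
Legendre symbol by Euler's criterion: (-105/251) ≡ (-105)^125 ≡ 250 (mod 251), i.e. (-105/251) = -1.
(-105/251) = -1, so 251 is inert.

251 remains inert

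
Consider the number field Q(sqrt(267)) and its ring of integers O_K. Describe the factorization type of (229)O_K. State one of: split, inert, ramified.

inert

d = 267 ≡ 3 (mod 4), so O_K = ℤ[√267] and disc(K) = 4d = 1068.
disc(K) = 1068 is not divisible by 229; 229 is unramified.
Legendre symbol by Euler's criterion: (267/229) ≡ 267^114 ≡ 228 (mod 229), i.e. (267/229) = -1.
d is a non-residue mod p, hence 229 remains inert in O_K.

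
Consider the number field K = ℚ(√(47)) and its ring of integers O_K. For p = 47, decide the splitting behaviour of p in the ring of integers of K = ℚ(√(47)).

p ramifies

47 mod 4 = 3, hence disc K = 4·47 = 188 and O_K = ℤ[√47].
disc(K) = 188 = 47·4, so p = 47 is ramified.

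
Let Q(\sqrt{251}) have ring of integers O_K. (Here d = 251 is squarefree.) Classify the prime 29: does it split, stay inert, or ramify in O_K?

inert — (29) stays prime in O_K

Since 251 ≢ 1 mod 4, the ring of integers is ℤ[√251] with discriminant 4·251 = 1004.
Since gcd(29, 1004) = 1 the prime 29 does not ramify.
Legendre symbol by Euler's criterion: (251/29) ≡ 251^14 ≡ 28 (mod 29), i.e. (251/29) = -1.
Legendre symbol -1 ⇒ 29 is inert.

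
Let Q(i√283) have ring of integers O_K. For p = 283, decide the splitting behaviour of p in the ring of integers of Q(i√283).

Since -283 ≡ 1 mod 4, the ring of integers is ℤ[(1+√-283)/2] with discriminant -283.
Ramification test: 283 | -283. The prime 283 ramifies in K.

p ramifies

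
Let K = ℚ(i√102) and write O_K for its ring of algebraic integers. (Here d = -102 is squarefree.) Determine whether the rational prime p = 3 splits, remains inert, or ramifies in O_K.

3 is ramified

-102 mod 4 = 2, hence disc K = 4·(-102) = -408 and O_K = ℤ[√-102].
Ramification test: 3 | -408. The prime 3 ramifies in K.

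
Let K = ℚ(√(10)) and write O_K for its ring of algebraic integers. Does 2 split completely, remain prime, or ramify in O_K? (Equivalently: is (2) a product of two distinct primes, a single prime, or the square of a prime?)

Since 10 ≢ 1 mod 4, the ring of integers is ℤ[√10] with discriminant 4·10 = 40.
2 divides disc(K) = 40, so 2 ramifies.

ramified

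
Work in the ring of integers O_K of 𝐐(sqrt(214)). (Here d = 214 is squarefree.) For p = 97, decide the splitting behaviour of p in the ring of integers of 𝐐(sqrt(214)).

214 mod 4 = 2, hence disc K = 4·214 = 856 and O_K = ℤ[√214].
97 ∤ 856, so 97 is unramified.
(214/97) = 20^48 mod 97 = 96, giving Legendre symbol -1.
(214/97) = -1, so 97 is inert.

inert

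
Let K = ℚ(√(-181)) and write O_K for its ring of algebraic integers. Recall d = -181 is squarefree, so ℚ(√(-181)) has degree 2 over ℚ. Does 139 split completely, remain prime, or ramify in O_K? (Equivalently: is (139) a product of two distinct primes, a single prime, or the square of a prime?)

d = -181 ≡ 3 (mod 4), so O_K = ℤ[√-181] and disc(K) = 4d = -724.
disc(K) = -724 is not divisible by 139; 139 is unramified.
Euler's criterion: (-181)^69 mod 139 = 138. Thus (-181|139) = -1.
Legendre symbol -1 ⇒ 139 is inert.

139 remains inert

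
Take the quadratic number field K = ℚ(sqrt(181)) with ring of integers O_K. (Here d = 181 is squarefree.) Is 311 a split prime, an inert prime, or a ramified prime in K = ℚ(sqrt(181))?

inert

Since 181 ≡ 1 mod 4, the ring of integers is ℤ[(1+√181)/2] with discriminant 181.
disc(K) = 181 is not divisible by 311; 311 is unramified.
(181/311) = 181^155 mod 311 = 310, giving Legendre symbol -1.
(181/311) = -1, so 311 is inert.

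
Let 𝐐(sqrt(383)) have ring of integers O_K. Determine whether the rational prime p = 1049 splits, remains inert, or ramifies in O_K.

d = 383 ≡ 3 (mod 4), so O_K = ℤ[√383] and disc(K) = 4d = 1532.
1049 ∤ 1532, so 1049 is unramified.
Legendre symbol by Euler's criterion: (383/1049) ≡ 383^524 ≡ 1048 (mod 1049), i.e. (383/1049) = -1.
(383/1049) = -1, so 1049 is inert.

1049 remains inert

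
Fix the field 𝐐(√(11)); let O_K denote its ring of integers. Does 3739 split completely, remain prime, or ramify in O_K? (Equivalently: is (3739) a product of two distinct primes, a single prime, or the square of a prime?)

11 mod 4 = 3, hence disc K = 4·11 = 44 and O_K = ℤ[√11].
disc(K) = 44 is not divisible by 3739; 3739 is unramified.
Legendre symbol by Euler's criterion: (11/3739) ≡ 11^1869 ≡ 1 (mod 3739), i.e. (11/3739) = 1.
d is a quadratic residue mod p, hence 3739 splits in O_K.

p splits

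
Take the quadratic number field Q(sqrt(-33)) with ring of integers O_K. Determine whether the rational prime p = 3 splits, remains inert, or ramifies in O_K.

-33 mod 4 = 3, hence disc K = 4·(-33) = -132 and O_K = ℤ[√-33].
Ramification test: 3 | -132. The prime 3 ramifies in K.

3 is ramified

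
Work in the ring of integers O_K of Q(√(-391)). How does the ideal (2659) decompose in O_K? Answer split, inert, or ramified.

p splits

d = -391 ≡ 1 (mod 4), so O_K = ℤ[(1+√-391)/2] and disc(K) = d = -391.
2659 ∤ -391, so 2659 is unramified.
Compute (-391/2659) via Euler: 2268^((2659-1)/2) mod 2659 = 1, so (-391/2659) = 1.
d is a quadratic residue mod p, hence 2659 splits in O_K.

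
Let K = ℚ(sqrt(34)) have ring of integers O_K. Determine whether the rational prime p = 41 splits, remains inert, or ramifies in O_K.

41 remains inert

34 mod 4 = 2, hence disc K = 4·34 = 136 and O_K = ℤ[√34].
disc(K) = 136 is not divisible by 41; 41 is unramified.
Compute (34/41) via Euler: 34^((41-1)/2) mod 41 = 40, so (34/41) = -1.
Legendre symbol -1 ⇒ 41 is inert.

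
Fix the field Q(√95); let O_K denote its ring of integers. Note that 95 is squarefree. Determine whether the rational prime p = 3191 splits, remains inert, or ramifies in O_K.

95 mod 4 = 3, hence disc K = 4·95 = 380 and O_K = ℤ[√95].
Since gcd(3191, 380) = 1 the prime 3191 does not ramify.
Legendre symbol by Euler's criterion: (95/3191) ≡ 95^1595 ≡ 1 (mod 3191), i.e. (95/3191) = 1.
Legendre symbol 1 ⇒ 3191 is split.

3191 splits in O_K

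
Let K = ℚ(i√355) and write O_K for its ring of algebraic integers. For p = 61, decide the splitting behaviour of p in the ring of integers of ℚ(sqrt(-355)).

d = -355 ≡ 1 (mod 4), so O_K = ℤ[(1+√-355)/2] and disc(K) = d = -355.
disc(K) = -355 is not divisible by 61; 61 is unramified.
Euler's criterion: (-355)^30 mod 61 = 60. Thus (-355|61) = -1.
(-355/61) = -1, so 61 is inert.

p is inert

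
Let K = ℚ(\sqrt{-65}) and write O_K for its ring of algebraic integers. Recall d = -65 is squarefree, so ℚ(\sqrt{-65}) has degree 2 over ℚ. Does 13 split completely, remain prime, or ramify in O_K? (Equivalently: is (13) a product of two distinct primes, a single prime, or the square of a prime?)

d = -65 ≡ 3 (mod 4), so O_K = ℤ[√-65] and disc(K) = 4d = -260.
disc(K) = -260 = 13·(-20), so p = 13 is ramified.

p ramifies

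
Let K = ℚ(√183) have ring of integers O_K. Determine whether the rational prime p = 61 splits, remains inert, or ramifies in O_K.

p ramifies

183 mod 4 = 3, hence disc K = 4·183 = 732 and O_K = ℤ[√183].
61 divides disc(K) = 732, so 61 ramifies.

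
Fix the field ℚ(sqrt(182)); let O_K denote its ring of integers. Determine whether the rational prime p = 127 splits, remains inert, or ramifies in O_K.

182 mod 4 = 2, hence disc K = 4·182 = 728 and O_K = ℤ[√182].
Since gcd(127, 728) = 1 the prime 127 does not ramify.
Legendre symbol by Euler's criterion: (182/127) ≡ 182^63 ≡ 126 (mod 127), i.e. (182/127) = -1.
Legendre symbol -1 ⇒ 127 is inert.

127 remains inert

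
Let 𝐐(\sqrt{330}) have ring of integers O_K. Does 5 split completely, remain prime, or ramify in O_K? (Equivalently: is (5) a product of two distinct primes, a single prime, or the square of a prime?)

330 mod 4 = 2, hence disc K = 4·330 = 1320 and O_K = ℤ[√330].
Ramification test: 5 | 1320. The prime 5 ramifies in K.

p ramifies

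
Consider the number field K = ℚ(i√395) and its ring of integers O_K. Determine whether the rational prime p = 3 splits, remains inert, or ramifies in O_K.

-395 mod 4 = 1, hence disc K = -395 and O_K = ℤ[(1+√-395)/2].
disc(K) = -395 is not divisible by 3; 3 is unramified.
Compute (-395/3) via Euler: 1^((3-1)/2) mod 3 = 1, so (-395/3) = 1.
d is a quadratic residue mod p, hence 3 splits in O_K.

splits completely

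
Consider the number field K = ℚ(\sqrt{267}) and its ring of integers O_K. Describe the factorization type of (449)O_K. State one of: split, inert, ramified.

remains prime (inert)

267 mod 4 = 3, hence disc K = 4·267 = 1068 and O_K = ℤ[√267].
disc(K) = 1068 is not divisible by 449; 449 is unramified.
Compute (267/449) via Euler: 267^((449-1)/2) mod 449 = 448, so (267/449) = -1.
d is a non-residue mod p, hence 449 remains inert in O_K.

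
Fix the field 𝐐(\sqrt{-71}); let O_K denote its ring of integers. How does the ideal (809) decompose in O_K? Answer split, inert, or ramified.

809 remains inert

Since -71 ≡ 1 mod 4, the ring of integers is ℤ[(1+√-71)/2] with discriminant -71.
Since gcd(809, -71) = 1 the prime 809 does not ramify.
Euler's criterion: (-71)^404 mod 809 = 808. Thus (-71|809) = -1.
d is a non-residue mod p, hence 809 remains inert in O_K.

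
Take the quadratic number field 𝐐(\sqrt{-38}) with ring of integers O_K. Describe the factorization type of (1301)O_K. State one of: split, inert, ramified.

p is inert

d = -38 ≡ 2 (mod 4), so O_K = ℤ[√-38] and disc(K) = 4d = -152.
Since gcd(1301, -152) = 1 the prime 1301 does not ramify.
Euler's criterion: (-38)^650 mod 1301 = 1300. Thus (-38|1301) = -1.
Legendre symbol -1 ⇒ 1301 is inert.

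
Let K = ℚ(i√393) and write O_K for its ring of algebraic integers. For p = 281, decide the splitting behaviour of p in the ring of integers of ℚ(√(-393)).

281 splits in O_K

-393 mod 4 = 3, hence disc K = 4·(-393) = -1572 and O_K = ℤ[√-393].
281 ∤ -1572, so 281 is unramified.
Legendre symbol by Euler's criterion: (-393/281) ≡ (-393)^140 ≡ 1 (mod 281), i.e. (-393/281) = 1.
(-393/281) = 1, so 281 splits.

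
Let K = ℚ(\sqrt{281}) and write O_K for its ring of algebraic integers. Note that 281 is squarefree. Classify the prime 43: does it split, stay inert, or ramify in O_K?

split — (43) = 𝔭₁𝔭₂ with 𝔭₁ ≠ 𝔭₂

d = 281 ≡ 1 (mod 4), so O_K = ℤ[(1+√281)/2] and disc(K) = d = 281.
disc(K) = 281 is not divisible by 43; 43 is unramified.
(281/43) = 23^21 mod 43 = 1, giving Legendre symbol 1.
Legendre symbol 1 ⇒ 43 is split.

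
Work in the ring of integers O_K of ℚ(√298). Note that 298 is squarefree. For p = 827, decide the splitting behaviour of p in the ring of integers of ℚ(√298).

remains prime (inert)

Since 298 ≢ 1 mod 4, the ring of integers is ℤ[√298] with discriminant 4·298 = 1192.
disc(K) = 1192 is not divisible by 827; 827 is unramified.
Euler's criterion: 298^413 mod 827 = 826. Thus (298|827) = -1.
Legendre symbol -1 ⇒ 827 is inert.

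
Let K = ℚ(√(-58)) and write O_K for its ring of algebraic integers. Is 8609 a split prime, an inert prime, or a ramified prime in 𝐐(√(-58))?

split — (8609) = 𝔭₁𝔭₂ with 𝔭₁ ≠ 𝔭₂

Since -58 ≢ 1 mod 4, the ring of integers is ℤ[√-58] with discriminant 4·(-58) = -232.
8609 ∤ -232, so 8609 is unramified.
Euler's criterion: (-58)^4304 mod 8609 = 1. Thus (-58|8609) = 1.
(-58/8609) = 1, so 8609 splits.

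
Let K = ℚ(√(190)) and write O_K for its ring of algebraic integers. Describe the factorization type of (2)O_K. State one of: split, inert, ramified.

Since 190 ≢ 1 mod 4, the ring of integers is ℤ[√190] with discriminant 4·190 = 760.
2 divides disc(K) = 760, so 2 ramifies.

p ramifies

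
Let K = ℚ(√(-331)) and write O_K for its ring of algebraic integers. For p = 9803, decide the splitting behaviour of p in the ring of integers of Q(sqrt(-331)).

inert

Since -331 ≡ 1 mod 4, the ring of integers is ℤ[(1+√-331)/2] with discriminant -331.
disc(K) = -331 is not divisible by 9803; 9803 is unramified.
Legendre symbol by Euler's criterion: (-331/9803) ≡ (-331)^4901 ≡ 9802 (mod 9803), i.e. (-331/9803) = -1.
(-331/9803) = -1, so 9803 is inert.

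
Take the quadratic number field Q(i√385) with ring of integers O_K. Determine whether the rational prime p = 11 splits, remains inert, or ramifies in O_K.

Since -385 ≢ 1 mod 4, the ring of integers is ℤ[√-385] with discriminant 4·(-385) = -1540.
disc(K) = -1540 = 11·(-140), so p = 11 is ramified.

p ramifies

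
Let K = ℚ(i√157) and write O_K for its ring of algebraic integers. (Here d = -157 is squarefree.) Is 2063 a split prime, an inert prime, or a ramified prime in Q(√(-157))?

Since -157 ≢ 1 mod 4, the ring of integers is ℤ[√-157] with discriminant 4·(-157) = -628.
Since gcd(2063, -628) = 1 the prime 2063 does not ramify.
Compute (-157/2063) via Euler: 1906^((2063-1)/2) mod 2063 = 1, so (-157/2063) = 1.
d is a quadratic residue mod p, hence 2063 splits in O_K.

splits completely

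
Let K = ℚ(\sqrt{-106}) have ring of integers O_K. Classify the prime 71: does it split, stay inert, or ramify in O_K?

-106 mod 4 = 2, hence disc K = 4·(-106) = -424 and O_K = ℤ[√-106].
Since gcd(71, -424) = 1 the prime 71 does not ramify.
Euler's criterion: (-106)^35 mod 71 = 1. Thus (-106|71) = 1.
d is a quadratic residue mod p, hence 71 splits in O_K.

split — (71) = 𝔭₁𝔭₂ with 𝔭₁ ≠ 𝔭₂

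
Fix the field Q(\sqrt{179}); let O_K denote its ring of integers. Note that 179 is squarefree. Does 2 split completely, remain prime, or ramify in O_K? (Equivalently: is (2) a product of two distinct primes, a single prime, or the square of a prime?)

d = 179 ≡ 3 (mod 4), so O_K = ℤ[√179] and disc(K) = 4d = 716.
2 divides disc(K) = 716, so 2 ramifies.

p ramifies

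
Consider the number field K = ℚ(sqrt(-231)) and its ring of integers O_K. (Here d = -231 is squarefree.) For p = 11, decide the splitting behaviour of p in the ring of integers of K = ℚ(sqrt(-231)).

-231 mod 4 = 1, hence disc K = -231 and O_K = ℤ[(1+√-231)/2].
disc(K) = -231 = 11·(-21), so p = 11 is ramified.

ramified — (11) = 𝔭²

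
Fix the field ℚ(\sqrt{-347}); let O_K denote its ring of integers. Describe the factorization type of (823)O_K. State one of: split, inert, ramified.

splits completely

Since -347 ≡ 1 mod 4, the ring of integers is ℤ[(1+√-347)/2] with discriminant -347.
823 ∤ -347, so 823 is unramified.
(-347/823) = 476^411 mod 823 = 1, giving Legendre symbol 1.
Legendre symbol 1 ⇒ 823 is split.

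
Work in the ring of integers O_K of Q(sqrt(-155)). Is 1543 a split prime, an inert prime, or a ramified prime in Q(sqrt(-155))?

splits completely

Since -155 ≡ 1 mod 4, the ring of integers is ℤ[(1+√-155)/2] with discriminant -155.
Since gcd(1543, -155) = 1 the prime 1543 does not ramify.
Compute (-155/1543) via Euler: 1388^((1543-1)/2) mod 1543 = 1, so (-155/1543) = 1.
d is a quadratic residue mod p, hence 1543 splits in O_K.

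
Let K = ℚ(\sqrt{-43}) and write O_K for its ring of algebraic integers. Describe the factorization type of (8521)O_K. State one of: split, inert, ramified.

Since -43 ≡ 1 mod 4, the ring of integers is ℤ[(1+√-43)/2] with discriminant -43.
disc(K) = -43 is not divisible by 8521; 8521 is unramified.
(-43/8521) = 8478^4260 mod 8521 = 8520, giving Legendre symbol -1.
(-43/8521) = -1, so 8521 is inert.

p is inert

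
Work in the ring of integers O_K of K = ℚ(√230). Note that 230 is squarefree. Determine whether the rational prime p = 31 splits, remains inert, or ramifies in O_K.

d = 230 ≡ 2 (mod 4), so O_K = ℤ[√230] and disc(K) = 4d = 920.
disc(K) = 920 is not divisible by 31; 31 is unramified.
Legendre symbol by Euler's criterion: (230/31) ≡ 230^15 ≡ 30 (mod 31), i.e. (230/31) = -1.
Legendre symbol -1 ⇒ 31 is inert.

p is inert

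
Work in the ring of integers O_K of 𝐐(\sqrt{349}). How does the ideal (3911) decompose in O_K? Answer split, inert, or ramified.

d = 349 ≡ 1 (mod 4), so O_K = ℤ[(1+√349)/2] and disc(K) = d = 349.
disc(K) = 349 is not divisible by 3911; 3911 is unramified.
Legendre symbol by Euler's criterion: (349/3911) ≡ 349^1955 ≡ 3910 (mod 3911), i.e. (349/3911) = -1.
(349/3911) = -1, so 3911 is inert.

3911 remains inert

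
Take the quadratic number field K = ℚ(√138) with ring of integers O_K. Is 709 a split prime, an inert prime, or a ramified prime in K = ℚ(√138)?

d = 138 ≡ 2 (mod 4), so O_K = ℤ[√138] and disc(K) = 4d = 552.
Since gcd(709, 552) = 1 the prime 709 does not ramify.
Compute (138/709) via Euler: 138^((709-1)/2) mod 709 = 1, so (138/709) = 1.
Legendre symbol 1 ⇒ 709 is split.

709 splits in O_K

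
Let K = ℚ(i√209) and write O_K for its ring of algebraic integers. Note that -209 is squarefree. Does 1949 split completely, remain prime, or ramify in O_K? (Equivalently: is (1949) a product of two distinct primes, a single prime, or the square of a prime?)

-209 mod 4 = 3, hence disc K = 4·(-209) = -836 and O_K = ℤ[√-209].
disc(K) = -836 is not divisible by 1949; 1949 is unramified.
(-209/1949) = 1740^974 mod 1949 = 1948, giving Legendre symbol -1.
Legendre symbol -1 ⇒ 1949 is inert.

p is inert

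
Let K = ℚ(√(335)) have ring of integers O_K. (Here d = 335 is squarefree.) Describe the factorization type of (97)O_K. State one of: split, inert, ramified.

335 mod 4 = 3, hence disc K = 4·335 = 1340 and O_K = ℤ[√335].
disc(K) = 1340 is not divisible by 97; 97 is unramified.
Compute (335/97) via Euler: 44^((97-1)/2) mod 97 = 1, so (335/97) = 1.
(335/97) = 1, so 97 splits.

splits completely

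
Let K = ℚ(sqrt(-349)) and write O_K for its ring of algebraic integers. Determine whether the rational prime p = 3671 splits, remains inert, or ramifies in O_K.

3671 remains inert

-349 mod 4 = 3, hence disc K = 4·(-349) = -1396 and O_K = ℤ[√-349].
Since gcd(3671, -1396) = 1 the prime 3671 does not ramify.
Compute (-349/3671) via Euler: 3322^((3671-1)/2) mod 3671 = 3670, so (-349/3671) = -1.
d is a non-residue mod p, hence 3671 remains inert in O_K.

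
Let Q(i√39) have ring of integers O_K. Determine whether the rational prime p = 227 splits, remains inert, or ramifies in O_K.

splits completely

-39 mod 4 = 1, hence disc K = -39 and O_K = ℤ[(1+√-39)/2].
disc(K) = -39 is not divisible by 227; 227 is unramified.
(-39/227) = 188^113 mod 227 = 1, giving Legendre symbol 1.
(-39/227) = 1, so 227 splits.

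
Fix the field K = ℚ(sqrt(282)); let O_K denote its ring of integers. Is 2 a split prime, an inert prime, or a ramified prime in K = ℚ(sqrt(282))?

282 mod 4 = 2, hence disc K = 4·282 = 1128 and O_K = ℤ[√282].
2 divides disc(K) = 1128, so 2 ramifies.

ramified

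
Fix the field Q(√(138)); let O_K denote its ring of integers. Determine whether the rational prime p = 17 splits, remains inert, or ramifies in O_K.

splits completely

Since 138 ≢ 1 mod 4, the ring of integers is ℤ[√138] with discriminant 4·138 = 552.
17 ∤ 552, so 17 is unramified.
Compute (138/17) via Euler: 2^((17-1)/2) mod 17 = 1, so (138/17) = 1.
d is a quadratic residue mod p, hence 17 splits in O_K.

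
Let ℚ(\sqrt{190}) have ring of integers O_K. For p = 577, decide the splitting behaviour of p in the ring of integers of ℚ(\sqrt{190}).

remains prime (inert)

190 mod 4 = 2, hence disc K = 4·190 = 760 and O_K = ℤ[√190].
577 ∤ 760, so 577 is unramified.
(190/577) = 190^288 mod 577 = 576, giving Legendre symbol -1.
Legendre symbol -1 ⇒ 577 is inert.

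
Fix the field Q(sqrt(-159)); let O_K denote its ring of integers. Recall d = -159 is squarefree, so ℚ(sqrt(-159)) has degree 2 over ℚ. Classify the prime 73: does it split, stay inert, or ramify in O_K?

Since -159 ≡ 1 mod 4, the ring of integers is ℤ[(1+√-159)/2] with discriminant -159.
Since gcd(73, -159) = 1 the prime 73 does not ramify.
Euler's criterion: (-159)^36 mod 73 = 72. Thus (-159|73) = -1.
(-159/73) = -1, so 73 is inert.

p is inert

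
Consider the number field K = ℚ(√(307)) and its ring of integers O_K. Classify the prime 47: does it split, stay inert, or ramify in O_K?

47 splits in O_K

d = 307 ≡ 3 (mod 4), so O_K = ℤ[√307] and disc(K) = 4d = 1228.
Since gcd(47, 1228) = 1 the prime 47 does not ramify.
Compute (307/47) via Euler: 25^((47-1)/2) mod 47 = 1, so (307/47) = 1.
d is a quadratic residue mod p, hence 47 splits in O_K.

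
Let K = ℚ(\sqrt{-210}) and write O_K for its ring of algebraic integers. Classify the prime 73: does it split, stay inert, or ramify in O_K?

-210 mod 4 = 2, hence disc K = 4·(-210) = -840 and O_K = ℤ[√-210].
73 ∤ -840, so 73 is unramified.
Legendre symbol by Euler's criterion: (-210/73) ≡ (-210)^36 ≡ 1 (mod 73), i.e. (-210/73) = 1.
d is a quadratic residue mod p, hence 73 splits in O_K.

73 splits in O_K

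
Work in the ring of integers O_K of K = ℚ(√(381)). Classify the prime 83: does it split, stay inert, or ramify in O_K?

split

Since 381 ≡ 1 mod 4, the ring of integers is ℤ[(1+√381)/2] with discriminant 381.
disc(K) = 381 is not divisible by 83; 83 is unramified.
Compute (381/83) via Euler: 49^((83-1)/2) mod 83 = 1, so (381/83) = 1.
d is a quadratic residue mod p, hence 83 splits in O_K.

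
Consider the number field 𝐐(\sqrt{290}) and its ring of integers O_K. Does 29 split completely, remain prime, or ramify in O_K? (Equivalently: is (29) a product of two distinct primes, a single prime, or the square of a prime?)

290 mod 4 = 2, hence disc K = 4·290 = 1160 and O_K = ℤ[√290].
disc(K) = 1160 = 29·40, so p = 29 is ramified.

p ramifies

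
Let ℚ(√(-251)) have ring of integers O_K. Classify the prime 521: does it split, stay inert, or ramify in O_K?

Since -251 ≡ 1 mod 4, the ring of integers is ℤ[(1+√-251)/2] with discriminant -251.
Since gcd(521, -251) = 1 the prime 521 does not ramify.
Legendre symbol by Euler's criterion: (-251/521) ≡ (-251)^260 ≡ 520 (mod 521), i.e. (-251/521) = -1.
Legendre symbol -1 ⇒ 521 is inert.

inert — (521) stays prime in O_K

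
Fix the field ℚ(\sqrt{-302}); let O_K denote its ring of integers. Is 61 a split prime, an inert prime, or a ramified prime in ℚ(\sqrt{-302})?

Since -302 ≢ 1 mod 4, the ring of integers is ℤ[√-302] with discriminant 4·(-302) = -1208.
disc(K) = -1208 is not divisible by 61; 61 is unramified.
Legendre symbol by Euler's criterion: (-302/61) ≡ (-302)^30 ≡ 1 (mod 61), i.e. (-302/61) = 1.
d is a quadratic residue mod p, hence 61 splits in O_K.

p splits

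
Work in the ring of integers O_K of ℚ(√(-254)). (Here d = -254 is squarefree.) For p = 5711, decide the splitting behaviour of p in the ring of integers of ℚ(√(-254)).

d = -254 ≡ 2 (mod 4), so O_K = ℤ[√-254] and disc(K) = 4d = -1016.
disc(K) = -1016 is not divisible by 5711; 5711 is unramified.
Compute (-254/5711) via Euler: 5457^((5711-1)/2) mod 5711 = 5710, so (-254/5711) = -1.
(-254/5711) = -1, so 5711 is inert.

inert — (5711) stays prime in O_K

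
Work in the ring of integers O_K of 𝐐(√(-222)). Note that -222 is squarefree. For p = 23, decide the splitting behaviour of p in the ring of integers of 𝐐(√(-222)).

d = -222 ≡ 2 (mod 4), so O_K = ℤ[√-222] and disc(K) = 4d = -888.
23 ∤ -888, so 23 is unramified.
Euler's criterion: (-222)^11 mod 23 = 1. Thus (-222|23) = 1.
(-222/23) = 1, so 23 splits.

p splits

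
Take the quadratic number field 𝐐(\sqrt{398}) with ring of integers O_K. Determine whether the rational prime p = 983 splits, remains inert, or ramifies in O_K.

d = 398 ≡ 2 (mod 4), so O_K = ℤ[√398] and disc(K) = 4d = 1592.
disc(K) = 1592 is not divisible by 983; 983 is unramified.
Euler's criterion: 398^491 mod 983 = 982. Thus (398|983) = -1.
(398/983) = -1, so 983 is inert.

p is inert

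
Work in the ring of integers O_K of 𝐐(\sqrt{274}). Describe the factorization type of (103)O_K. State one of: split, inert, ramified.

d = 274 ≡ 2 (mod 4), so O_K = ℤ[√274] and disc(K) = 4d = 1096.
Since gcd(103, 1096) = 1 the prime 103 does not ramify.
(274/103) = 68^51 mod 103 = 1, giving Legendre symbol 1.
Legendre symbol 1 ⇒ 103 is split.

103 splits in O_K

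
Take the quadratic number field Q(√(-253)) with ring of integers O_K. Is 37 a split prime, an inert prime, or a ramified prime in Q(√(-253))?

inert — (37) stays prime in O_K

Since -253 ≢ 1 mod 4, the ring of integers is ℤ[√-253] with discriminant 4·(-253) = -1012.
Since gcd(37, -1012) = 1 the prime 37 does not ramify.
Legendre symbol by Euler's criterion: (-253/37) ≡ (-253)^18 ≡ 36 (mod 37), i.e. (-253/37) = -1.
d is a non-residue mod p, hence 37 remains inert in O_K.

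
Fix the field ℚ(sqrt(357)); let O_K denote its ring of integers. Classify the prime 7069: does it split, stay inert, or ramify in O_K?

d = 357 ≡ 1 (mod 4), so O_K = ℤ[(1+√357)/2] and disc(K) = d = 357.
Since gcd(7069, 357) = 1 the prime 7069 does not ramify.
Euler's criterion: 357^3534 mod 7069 = 1. Thus (357|7069) = 1.
d is a quadratic residue mod p, hence 7069 splits in O_K.

p splits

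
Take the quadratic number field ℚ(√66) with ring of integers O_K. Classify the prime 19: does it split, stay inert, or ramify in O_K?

p splits

Since 66 ≢ 1 mod 4, the ring of integers is ℤ[√66] with discriminant 4·66 = 264.
19 ∤ 264, so 19 is unramified.
Euler's criterion: 66^9 mod 19 = 1. Thus (66|19) = 1.
(66/19) = 1, so 19 splits.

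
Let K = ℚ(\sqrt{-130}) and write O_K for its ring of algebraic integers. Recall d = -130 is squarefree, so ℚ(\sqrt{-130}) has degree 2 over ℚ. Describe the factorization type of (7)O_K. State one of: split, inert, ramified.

inert — (7) stays prime in O_K

d = -130 ≡ 2 (mod 4), so O_K = ℤ[√-130] and disc(K) = 4d = -520.
7 ∤ -520, so 7 is unramified.
Legendre symbol by Euler's criterion: (-130/7) ≡ (-130)^3 ≡ 6 (mod 7), i.e. (-130/7) = -1.
d is a non-residue mod p, hence 7 remains inert in O_K.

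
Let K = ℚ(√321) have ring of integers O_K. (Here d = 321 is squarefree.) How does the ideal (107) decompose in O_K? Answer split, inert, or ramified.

d = 321 ≡ 1 (mod 4), so O_K = ℤ[(1+√321)/2] and disc(K) = d = 321.
disc(K) = 321 = 107·3, so p = 107 is ramified.

ramified — (107) = 𝔭²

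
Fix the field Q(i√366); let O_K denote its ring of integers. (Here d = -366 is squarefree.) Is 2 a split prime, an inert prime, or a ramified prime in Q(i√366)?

ramifies in O_K

Since -366 ≢ 1 mod 4, the ring of integers is ℤ[√-366] with discriminant 4·(-366) = -1464.
2 divides disc(K) = -1464, so 2 ramifies.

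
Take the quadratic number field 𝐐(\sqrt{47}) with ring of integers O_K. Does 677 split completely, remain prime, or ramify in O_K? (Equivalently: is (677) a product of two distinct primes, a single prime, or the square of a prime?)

d = 47 ≡ 3 (mod 4), so O_K = ℤ[√47] and disc(K) = 4d = 188.
disc(K) = 188 is not divisible by 677; 677 is unramified.
Euler's criterion: 47^338 mod 677 = 676. Thus (47|677) = -1.
d is a non-residue mod p, hence 677 remains inert in O_K.

inert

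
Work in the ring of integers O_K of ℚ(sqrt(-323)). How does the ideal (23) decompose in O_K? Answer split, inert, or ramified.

inert

Since -323 ≡ 1 mod 4, the ring of integers is ℤ[(1+√-323)/2] with discriminant -323.
23 ∤ -323, so 23 is unramified.
(-323/23) = 22^11 mod 23 = 22, giving Legendre symbol -1.
(-323/23) = -1, so 23 is inert.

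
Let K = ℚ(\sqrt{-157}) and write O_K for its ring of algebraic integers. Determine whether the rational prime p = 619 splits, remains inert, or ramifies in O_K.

inert

d = -157 ≡ 3 (mod 4), so O_K = ℤ[√-157] and disc(K) = 4d = -628.
Since gcd(619, -628) = 1 the prime 619 does not ramify.
Euler's criterion: (-157)^309 mod 619 = 618. Thus (-157|619) = -1.
d is a non-residue mod p, hence 619 remains inert in O_K.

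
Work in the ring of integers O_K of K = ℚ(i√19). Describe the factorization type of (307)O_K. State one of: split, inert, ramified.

inert

-19 mod 4 = 1, hence disc K = -19 and O_K = ℤ[(1+√-19)/2].
disc(K) = -19 is not divisible by 307; 307 is unramified.
Legendre symbol by Euler's criterion: (-19/307) ≡ (-19)^153 ≡ 306 (mod 307), i.e. (-19/307) = -1.
(-19/307) = -1, so 307 is inert.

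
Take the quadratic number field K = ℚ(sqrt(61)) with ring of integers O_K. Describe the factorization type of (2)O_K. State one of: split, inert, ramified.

d = 61 ≡ 1 (mod 4), so O_K = ℤ[(1+√61)/2] and disc(K) = d = 61.
disc(K) = 61 is not divisible by 2; 2 is unramified.
Checking d mod 8: 61 ≡ 5. Hence 2 is inert in O_K.

p is inert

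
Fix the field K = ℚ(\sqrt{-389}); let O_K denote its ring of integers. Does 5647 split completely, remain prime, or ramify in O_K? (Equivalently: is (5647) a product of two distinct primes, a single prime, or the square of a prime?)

p splits

Since -389 ≢ 1 mod 4, the ring of integers is ℤ[√-389] with discriminant 4·(-389) = -1556.
Since gcd(5647, -1556) = 1 the prime 5647 does not ramify.
(-389/5647) = 5258^2823 mod 5647 = 1, giving Legendre symbol 1.
(-389/5647) = 1, so 5647 splits.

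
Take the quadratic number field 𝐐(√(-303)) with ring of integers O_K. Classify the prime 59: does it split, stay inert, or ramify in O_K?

Since -303 ≡ 1 mod 4, the ring of integers is ℤ[(1+√-303)/2] with discriminant -303.
59 ∤ -303, so 59 is unramified.
Compute (-303/59) via Euler: 51^((59-1)/2) mod 59 = 1, so (-303/59) = 1.
Legendre symbol 1 ⇒ 59 is split.

59 splits in O_K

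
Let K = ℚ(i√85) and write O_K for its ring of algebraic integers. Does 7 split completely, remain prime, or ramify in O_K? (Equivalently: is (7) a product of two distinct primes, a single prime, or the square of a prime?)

-85 mod 4 = 3, hence disc K = 4·(-85) = -340 and O_K = ℤ[√-85].
disc(K) = -340 is not divisible by 7; 7 is unramified.
(-85/7) = 6^3 mod 7 = 6, giving Legendre symbol -1.
(-85/7) = -1, so 7 is inert.

remains prime (inert)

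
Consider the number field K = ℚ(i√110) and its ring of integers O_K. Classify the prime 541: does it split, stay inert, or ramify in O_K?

split — (541) = 𝔭₁𝔭₂ with 𝔭₁ ≠ 𝔭₂

-110 mod 4 = 2, hence disc K = 4·(-110) = -440 and O_K = ℤ[√-110].
disc(K) = -440 is not divisible by 541; 541 is unramified.
Euler's criterion: (-110)^270 mod 541 = 1. Thus (-110|541) = 1.
d is a quadratic residue mod p, hence 541 splits in O_K.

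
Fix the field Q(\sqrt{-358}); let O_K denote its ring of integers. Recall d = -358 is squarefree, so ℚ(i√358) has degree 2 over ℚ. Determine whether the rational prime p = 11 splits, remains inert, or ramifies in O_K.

Since -358 ≢ 1 mod 4, the ring of integers is ℤ[√-358] with discriminant 4·(-358) = -1432.
Since gcd(11, -1432) = 1 the prime 11 does not ramify.
Legendre symbol by Euler's criterion: (-358/11) ≡ (-358)^5 ≡ 1 (mod 11), i.e. (-358/11) = 1.
(-358/11) = 1, so 11 splits.

split — (11) = 𝔭₁𝔭₂ with 𝔭₁ ≠ 𝔭₂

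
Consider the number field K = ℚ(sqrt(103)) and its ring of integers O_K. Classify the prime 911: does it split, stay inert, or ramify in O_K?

split

Since 103 ≢ 1 mod 4, the ring of integers is ℤ[√103] with discriminant 4·103 = 412.
disc(K) = 412 is not divisible by 911; 911 is unramified.
(103/911) = 103^455 mod 911 = 1, giving Legendre symbol 1.
Legendre symbol 1 ⇒ 911 is split.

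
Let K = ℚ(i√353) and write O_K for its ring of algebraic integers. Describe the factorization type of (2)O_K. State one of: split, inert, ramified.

ramified — (2) = 𝔭²

Since -353 ≢ 1 mod 4, the ring of integers is ℤ[√-353] with discriminant 4·(-353) = -1412.
2 divides disc(K) = -1412, so 2 ramifies.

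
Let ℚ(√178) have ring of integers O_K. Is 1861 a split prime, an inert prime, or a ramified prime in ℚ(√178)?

inert

Since 178 ≢ 1 mod 4, the ring of integers is ℤ[√178] with discriminant 4·178 = 712.
disc(K) = 712 is not divisible by 1861; 1861 is unramified.
Compute (178/1861) via Euler: 178^((1861-1)/2) mod 1861 = 1860, so (178/1861) = -1.
Legendre symbol -1 ⇒ 1861 is inert.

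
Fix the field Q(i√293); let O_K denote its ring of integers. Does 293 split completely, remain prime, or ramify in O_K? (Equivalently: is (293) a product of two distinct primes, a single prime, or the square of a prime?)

p ramifies

-293 mod 4 = 3, hence disc K = 4·(-293) = -1172 and O_K = ℤ[√-293].
Ramification test: 293 | -1172. The prime 293 ramifies in K.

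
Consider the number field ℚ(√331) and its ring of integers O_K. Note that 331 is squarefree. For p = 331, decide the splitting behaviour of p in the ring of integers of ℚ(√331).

d = 331 ≡ 3 (mod 4), so O_K = ℤ[√331] and disc(K) = 4d = 1324.
disc(K) = 1324 = 331·4, so p = 331 is ramified.

ramified — (331) = 𝔭²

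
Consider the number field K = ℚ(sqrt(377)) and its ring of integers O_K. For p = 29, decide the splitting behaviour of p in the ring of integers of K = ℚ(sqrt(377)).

d = 377 ≡ 1 (mod 4), so O_K = ℤ[(1+√377)/2] and disc(K) = d = 377.
29 divides disc(K) = 377, so 29 ramifies.

ramifies in O_K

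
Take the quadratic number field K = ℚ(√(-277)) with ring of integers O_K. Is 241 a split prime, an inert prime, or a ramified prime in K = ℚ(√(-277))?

split

-277 mod 4 = 3, hence disc K = 4·(-277) = -1108 and O_K = ℤ[√-277].
241 ∤ -1108, so 241 is unramified.
(-277/241) = 205^120 mod 241 = 1, giving Legendre symbol 1.
Legendre symbol 1 ⇒ 241 is split.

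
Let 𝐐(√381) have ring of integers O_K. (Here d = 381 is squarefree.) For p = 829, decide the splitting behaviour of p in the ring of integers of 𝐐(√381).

remains prime (inert)

381 mod 4 = 1, hence disc K = 381 and O_K = ℤ[(1+√381)/2].
829 ∤ 381, so 829 is unramified.
Compute (381/829) via Euler: 381^((829-1)/2) mod 829 = 828, so (381/829) = -1.
(381/829) = -1, so 829 is inert.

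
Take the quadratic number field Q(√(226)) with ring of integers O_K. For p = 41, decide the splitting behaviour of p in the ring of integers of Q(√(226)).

d = 226 ≡ 2 (mod 4), so O_K = ℤ[√226] and disc(K) = 4d = 904.
disc(K) = 904 is not divisible by 41; 41 is unramified.
Legendre symbol by Euler's criterion: (226/41) ≡ 226^20 ≡ 1 (mod 41), i.e. (226/41) = 1.
(226/41) = 1, so 41 splits.

split — (41) = 𝔭₁𝔭₂ with 𝔭₁ ≠ 𝔭₂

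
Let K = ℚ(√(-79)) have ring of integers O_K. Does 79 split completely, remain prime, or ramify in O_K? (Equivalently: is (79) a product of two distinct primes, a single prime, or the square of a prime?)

d = -79 ≡ 1 (mod 4), so O_K = ℤ[(1+√-79)/2] and disc(K) = d = -79.
Ramification test: 79 | -79. The prime 79 ramifies in K.

ramifies in O_K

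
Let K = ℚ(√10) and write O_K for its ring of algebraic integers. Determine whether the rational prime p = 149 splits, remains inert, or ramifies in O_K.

10 mod 4 = 2, hence disc K = 4·10 = 40 and O_K = ℤ[√10].
Since gcd(149, 40) = 1 the prime 149 does not ramify.
Euler's criterion: 10^74 mod 149 = 148. Thus (10|149) = -1.
(10/149) = -1, so 149 is inert.

inert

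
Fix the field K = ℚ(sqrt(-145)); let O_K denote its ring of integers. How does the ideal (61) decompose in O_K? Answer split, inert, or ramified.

p is inert

d = -145 ≡ 3 (mod 4), so O_K = ℤ[√-145] and disc(K) = 4d = -580.
Since gcd(61, -580) = 1 the prime 61 does not ramify.
Legendre symbol by Euler's criterion: (-145/61) ≡ (-145)^30 ≡ 60 (mod 61), i.e. (-145/61) = -1.
(-145/61) = -1, so 61 is inert.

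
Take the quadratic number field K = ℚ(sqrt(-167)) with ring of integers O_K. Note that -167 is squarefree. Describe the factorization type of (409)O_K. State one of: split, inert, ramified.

splits completely

-167 mod 4 = 1, hence disc K = -167 and O_K = ℤ[(1+√-167)/2].
409 ∤ -167, so 409 is unramified.
(-167/409) = 242^204 mod 409 = 1, giving Legendre symbol 1.
d is a quadratic residue mod p, hence 409 splits in O_K.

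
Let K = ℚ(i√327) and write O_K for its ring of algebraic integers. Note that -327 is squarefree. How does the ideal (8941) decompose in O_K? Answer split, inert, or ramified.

split

-327 mod 4 = 1, hence disc K = -327 and O_K = ℤ[(1+√-327)/2].
disc(K) = -327 is not divisible by 8941; 8941 is unramified.
(-327/8941) = 8614^4470 mod 8941 = 1, giving Legendre symbol 1.
Legendre symbol 1 ⇒ 8941 is split.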